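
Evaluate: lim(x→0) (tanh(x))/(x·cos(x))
This is a 0/0 indeterminate form.

Apply L'Hôpital's rule: differentiate numerator and denominator separately.
  f(x) = tanh(x)   ⇒   f'(x) = 1 - tanh(x)^2
  g(x) = x·cos(x)   ⇒   g'(x) = -x·sin(x) + cos(x)
  lim(x→0) f'(x)/g'(x) = lim(x→0) (1 - tanh(x)^2)/(-x·sin(x) + cos(x))
  = 1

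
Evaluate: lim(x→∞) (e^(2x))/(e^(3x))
This is an ∞/∞ indeterminate form.

Apply L'Hôpital's rule: differentiate numerator and denominator separately.
  f(x) = e^(2·x)   ⇒   f'(x) = 2·e^(2·x)
  g(x) = e^(3·x)   ⇒   g'(x) = 3·e^(3·x)
  lim(x→∞) f'(x)/g'(x) = lim(x→∞) (2·e^(2·x))/(3·e^(3·x))
  = 0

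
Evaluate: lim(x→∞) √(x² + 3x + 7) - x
This is an ∞-∞ indeterminate form.

Combine fractions or rationalize to convert ∞-∞ to 0/0 form:
  lim(x→∞) √(x² + 3x + 7) - x = 3/2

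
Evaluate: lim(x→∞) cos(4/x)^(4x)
This is an exponential indeterminate form.

For exponential indeterminate forms, take the natural log:
  Let L = lim(x→∞) cos(4/x)^(4x)
  Then ln(L) = lim(x→∞) [exponent × ln(base)]
  Evaluate using L'Hôpital or standard limits, then exponentiate.
  L = 1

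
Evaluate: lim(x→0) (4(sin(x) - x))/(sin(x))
This is a 0/0 indeterminate form.

Apply L'Hôpital's rule: differentiate numerator and denominator separately.
  f(x) = -4·x + 4·sin(x)   ⇒   f'(x) = 4·cos(x) - 4
  g(x) = sin(x)   ⇒   g'(x) = cos(x)
  lim(x→0) f'(x)/g'(x) = lim(x→0) (4·cos(x) - 4)/(cos(x))
  = 0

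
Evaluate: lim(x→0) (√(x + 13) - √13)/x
This is a standard limit.

Factor or rationalize the expression:
  lim(x→0) (√(x + 13) - √13)/x = sqrt(13)/26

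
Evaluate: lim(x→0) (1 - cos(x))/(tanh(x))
This is a 0/0 indeterminate form.

Apply L'Hôpital's rule: differentiate numerator and denominator separately.
  f(x) = 1 - cos(x)   ⇒   f'(x) = sin(x)
  g(x) = tanh(x)   ⇒   g'(x) = 1 - tanh(x)^2
  lim(x→0) f'(x)/g'(x) = lim(x→0) (sin(x))/(1 - tanh(x)^2)
  = 0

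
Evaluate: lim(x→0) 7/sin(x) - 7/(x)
This is an ∞-∞ indeterminate form.

Combine fractions or rationalize to convert ∞-∞ to 0/0 form:
  lim(x→0) 7/sin(x) - 7/(x) = 0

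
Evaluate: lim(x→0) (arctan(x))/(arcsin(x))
This is a 0/0 indeterminate form.

Apply L'Hôpital's rule: differentiate numerator and denominator separately.
  f(x) = atan(x)   ⇒   f'(x) = 1/(x^2 + 1)
  g(x) = asin(x)   ⇒   g'(x) = 1/sqrt(1 - x^2)
  lim(x→0) f'(x)/g'(x) = lim(x→0) (1/(x^2 + 1))/(1/sqrt(1 - x^2))
  = 1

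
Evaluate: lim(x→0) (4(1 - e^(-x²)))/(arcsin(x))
This is a 0/0 indeterminate form.

Apply L'Hôpital's rule: differentiate numerator and denominator separately.
  f(x) = 4 - 4·e^(-x^2)   ⇒   f'(x) = 8·x·e^(-x^2)
  g(x) = asin(x)   ⇒   g'(x) = 1/sqrt(1 - x^2)
  lim(x→0) f'(x)/g'(x) = lim(x→0) (8·x·e^(-x^2))/(1/sqrt(1 - x^2))
  = 0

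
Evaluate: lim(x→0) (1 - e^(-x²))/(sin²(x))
This is a 0/0 indeterminate form.

Apply L'Hôpital's rule: differentiate numerator and denominator separately.
  f(x) = 1 - e^(-x^2)   ⇒   f'(x) = 2·x·e^(-x^2)
  g(x) = sin(x)^2   ⇒   g'(x) = 2·sin(x)·cos(x)
  lim(x→0) f'(x)/g'(x) = lim(x→0) (2·x·e^(-x^2))/(2·sin(x)·cos(x))
  = 1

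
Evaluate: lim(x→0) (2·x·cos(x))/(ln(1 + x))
This is a 0/0 indeterminate form.

Apply L'Hôpital's rule: differentiate numerator and denominator separately.
  f(x) = 2·x·cos(x)   ⇒   f'(x) = -2·x·sin(x) + 2·cos(x)
  g(x) = ln(x + 1)   ⇒   g'(x) = 1/(x + 1)
  lim(x→0) f'(x)/g'(x) = lim(x→0) (-2·x·sin(x) + 2·cos(x))/(1/(x + 1))
  = 2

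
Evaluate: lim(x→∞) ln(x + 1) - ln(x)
This is an ∞-∞ indeterminate form.

Combine fractions or rationalize to convert ∞-∞ to 0/0 form:
  lim(x→∞) ln(x + 1) - ln(x) = 0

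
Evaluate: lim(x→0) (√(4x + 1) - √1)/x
This is a standard limit.

Factor or rationalize the expression:
  lim(x→0) (√(4x + 1) - √1)/x = 2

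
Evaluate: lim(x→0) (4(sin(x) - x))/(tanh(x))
This is a 0/0 indeterminate form.

Apply L'Hôpital's rule: differentiate numerator and denominator separately.
  f(x) = -4·x + 4·sin(x)   ⇒   f'(x) = 4·cos(x) - 4
  g(x) = tanh(x)   ⇒   g'(x) = 1 - tanh(x)^2
  lim(x→0) f'(x)/g'(x) = lim(x→0) (4·cos(x) - 4)/(1 - tanh(x)^2)
  = 0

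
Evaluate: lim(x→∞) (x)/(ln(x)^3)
This is an ∞/∞ indeterminate form.

Apply L'Hôpital's rule: differentiate numerator and denominator separately.
  f(x) = x   ⇒   f'(x) = 1
  g(x) = ln(x)^3   ⇒   g'(x) = 3·ln(x)^2/x
  lim(x→∞) f'(x)/g'(x) = lim(x→∞) (1)/(3·ln(x)^2/x)
  = ∞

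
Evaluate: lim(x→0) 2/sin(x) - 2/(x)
This is an ∞-∞ indeterminate form.

Combine fractions or rationalize to convert ∞-∞ to 0/0 form:
  lim(x→0) 2/sin(x) - 2/(x) = 0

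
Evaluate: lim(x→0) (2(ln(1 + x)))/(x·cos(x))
This is a 0/0 indeterminate form.

Apply L'Hôpital's rule: differentiate numerator and denominator separately.
  f(x) = 2·ln(x + 1)   ⇒   f'(x) = 2/(x + 1)
  g(x) = x·cos(x)   ⇒   g'(x) = -x·sin(x) + cos(x)
  lim(x→0) f'(x)/g'(x) = lim(x→0) (2/(x + 1))/(-x·sin(x) + cos(x))
  = 2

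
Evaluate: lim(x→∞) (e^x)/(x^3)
This is an ∞/∞ indeterminate form.

Apply L'Hôpital's rule: differentiate numerator and denominator separately.
  f(x) = e^(x)   ⇒   f'(x) = e^(x)
  g(x) = x^3   ⇒   g'(x) = 3·x^2
  lim(x→∞) f'(x)/g'(x) = lim(x→∞) (e^(x))/(3·x^2)
  = ∞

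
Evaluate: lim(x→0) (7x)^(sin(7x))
This is an exponential indeterminate form.

For exponential indeterminate forms, take the natural log:
  Let L = lim(x→0) (7x)^(sin(7x))
  Then ln(L) = lim(x→0) [exponent × ln(base)]
  Evaluate using L'Hôpital or standard limits, then exponentiate.
  L = 1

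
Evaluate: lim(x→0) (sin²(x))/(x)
This is a 0/0 indeterminate form.

Apply L'Hôpital's rule: differentiate numerator and denominator separately.
  f(x) = sin(x)^2   ⇒   f'(x) = 2·sin(x)·cos(x)
  g(x) = x   ⇒   g'(x) = 1
  lim(x→0) f'(x)/g'(x) = lim(x→0) (2·sin(x)·cos(x))/(1)
  = 0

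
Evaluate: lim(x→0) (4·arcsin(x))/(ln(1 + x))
This is a 0/0 indeterminate form.

Apply L'Hôpital's rule: differentiate numerator and denominator separately.
  f(x) = 4·asin(x)   ⇒   f'(x) = 4/sqrt(1 - x^2)
  g(x) = ln(x + 1)   ⇒   g'(x) = 1/(x + 1)
  lim(x→0) f'(x)/g'(x) = lim(x→0) (4/sqrt(1 - x^2))/(1/(x + 1))
  = 4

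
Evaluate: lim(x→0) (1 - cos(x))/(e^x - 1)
This is a 0/0 indeterminate form.

Apply L'Hôpital's rule: differentiate numerator and denominator separately.
  f(x) = 1 - cos(x)   ⇒   f'(x) = sin(x)
  g(x) = e^(x) - 1   ⇒   g'(x) = e^(x)
  lim(x→0) f'(x)/g'(x) = lim(x→0) (sin(x))/(e^(x))
  = 0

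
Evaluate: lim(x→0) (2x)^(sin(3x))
This is an exponential indeterminate form.

For exponential indeterminate forms, take the natural log:
  Let L = lim(x→0) (2x)^(sin(3x))
  Then ln(L) = lim(x→0) [exponent × ln(base)]
  Evaluate using L'Hôpital or standard limits, then exponentiate.
  L = 1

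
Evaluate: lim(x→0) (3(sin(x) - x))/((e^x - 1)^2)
This is a 0/0 indeterminate form.

Apply L'Hôpital's rule: differentiate numerator and denominator separately.
  f(x) = -3·x + 3·sin(x)   ⇒   f'(x) = 3·cos(x) - 3
  g(x) = (e^(x) - 1)^2   ⇒   g'(x) = 2·(e^(x) - 1)·e^(x)
  lim(x→0) f'(x)/g'(x) = lim(x→0) (3·cos(x) - 3)/(2·(e^(x) - 1)·e^(x))
  = 0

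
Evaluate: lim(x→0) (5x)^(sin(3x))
This is an exponential indeterminate form.

For exponential indeterminate forms, take the natural log:
  Let L = lim(x→0) (5x)^(sin(3x))
  Then ln(L) = lim(x→0) [exponent × ln(base)]
  Evaluate using L'Hôpital or standard limits, then exponentiate.
  L = 1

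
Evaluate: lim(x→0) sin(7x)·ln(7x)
This is a 0·∞ indeterminate form.

Rewrite 0·∞ as a quotient (0/0 or ∞/∞ form), then apply L'Hôpital's rule:
  lim(x→0) sin(7x)·ln(7x) = 0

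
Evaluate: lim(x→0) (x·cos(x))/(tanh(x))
This is a 0/0 indeterminate form.

Apply L'Hôpital's rule: differentiate numerator and denominator separately.
  f(x) = x·cos(x)   ⇒   f'(x) = -x·sin(x) + cos(x)
  g(x) = tanh(x)   ⇒   g'(x) = 1 - tanh(x)^2
  lim(x→0) f'(x)/g'(x) = lim(x→0) (-x·sin(x) + cos(x))/(1 - tanh(x)^2)
  = 1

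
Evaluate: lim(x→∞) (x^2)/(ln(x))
This is an ∞/∞ indeterminate form.

Apply L'Hôpital's rule: differentiate numerator and denominator separately.
  f(x) = x^2   ⇒   f'(x) = 2·x
  g(x) = ln(x)   ⇒   g'(x) = 1/x
  lim(x→∞) f'(x)/g'(x) = lim(x→∞) (2·x)/(1/x)
  = ∞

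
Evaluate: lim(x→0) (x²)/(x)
This is a 0/0 indeterminate form.

Apply L'Hôpital's rule: differentiate numerator and denominator separately.
  f(x) = x^2   ⇒   f'(x) = 2·x
  g(x) = x   ⇒   g'(x) = 1
  lim(x→0) f'(x)/g'(x) = lim(x→0) (2·x)/(1)
  = 0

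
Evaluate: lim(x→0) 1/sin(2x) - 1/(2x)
This is an ∞-∞ indeterminate form.

Combine fractions or rationalize to convert ∞-∞ to 0/0 form:
  lim(x→0) 1/sin(2x) - 1/(2x) = 0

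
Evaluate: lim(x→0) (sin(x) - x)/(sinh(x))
This is a 0/0 indeterminate form.

Apply L'Hôpital's rule: differentiate numerator and denominator separately.
  f(x) = -x + sin(x)   ⇒   f'(x) = cos(x) - 1
  g(x) = sinh(x)   ⇒   g'(x) = cosh(x)
  lim(x→0) f'(x)/g'(x) = lim(x→0) (cos(x) - 1)/(cosh(x))
  = 0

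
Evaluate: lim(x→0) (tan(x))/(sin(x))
This is a 0/0 indeterminate form.

Apply L'Hôpital's rule: differentiate numerator and denominator separately.
  f(x) = tan(x)   ⇒   f'(x) = tan(x)^2 + 1
  g(x) = sin(x)   ⇒   g'(x) = cos(x)
  lim(x→0) f'(x)/g'(x) = lim(x→0) (tan(x)^2 + 1)/(cos(x))
  = 1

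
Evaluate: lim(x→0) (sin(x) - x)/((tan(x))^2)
This is a 0/0 indeterminate form.

Apply L'Hôpital's rule: differentiate numerator and denominator separately.
  f(x) = -x + sin(x)   ⇒   f'(x) = cos(x) - 1
  g(x) = tan(x)^2   ⇒   g'(x) = (2·tan(x)^2 + 2)·tan(x)
  lim(x→0) f'(x)/g'(x) = lim(x→0) (cos(x) - 1)/((2·tan(x)^2 + 2)·tan(x))
  = 0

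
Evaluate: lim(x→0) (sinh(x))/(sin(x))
This is a 0/0 indeterminate form.

Apply L'Hôpital's rule: differentiate numerator and denominator separately.
  f(x) = sinh(x)   ⇒   f'(x) = cosh(x)
  g(x) = sin(x)   ⇒   g'(x) = cos(x)
  lim(x→0) f'(x)/g'(x) = lim(x→0) (cosh(x))/(cos(x))
  = 1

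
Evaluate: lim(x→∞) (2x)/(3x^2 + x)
This is an ∞/∞ indeterminate form.

Apply L'Hôpital's rule: differentiate numerator and denominator separately.
  f(x) = 2·x   ⇒   f'(x) = 2
  g(x) = 3·x^2 + x   ⇒   g'(x) = 6·x + 1
  lim(x→∞) f'(x)/g'(x) = lim(x→∞) (2)/(6·x + 1)
  = 0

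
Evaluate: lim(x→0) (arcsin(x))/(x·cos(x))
This is a 0/0 indeterminate form.

Apply L'Hôpital's rule: differentiate numerator and denominator separately.
  f(x) = asin(x)   ⇒   f'(x) = 1/sqrt(1 - x^2)
  g(x) = x·cos(x)   ⇒   g'(x) = -x·sin(x) + cos(x)
  lim(x→0) f'(x)/g'(x) = lim(x→0) (1/sqrt(1 - x^2))/(-x·sin(x) + cos(x))
  = 1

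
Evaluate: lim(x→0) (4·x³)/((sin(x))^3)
This is a 0/0 indeterminate form.

Apply L'Hôpital's rule: differentiate numerator and denominator separately.
  f(x) = 4·x^3   ⇒   f'(x) = 12·x^2
  g(x) = sin(x)^3   ⇒   g'(x) = 3·sin(x)^2·cos(x)
  lim(x→0) f'(x)/g'(x) = lim(x→0) (12·x^2)/(3·sin(x)^2·cos(x))
  = 4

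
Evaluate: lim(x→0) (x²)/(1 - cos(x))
This is a 0/0 indeterminate form.

Apply L'Hôpital's rule: differentiate numerator and denominator separately.
  f(x) = x^2   ⇒   f'(x) = 2·x
  g(x) = 1 - cos(x)   ⇒   g'(x) = sin(x)
  lim(x→0) f'(x)/g'(x) = lim(x→0) (2·x)/(sin(x))
  = 2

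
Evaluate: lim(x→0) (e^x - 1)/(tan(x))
This is a 0/0 indeterminate form.

Apply L'Hôpital's rule: differentiate numerator and denominator separately.
  f(x) = e^(x) - 1   ⇒   f'(x) = e^(x)
  g(x) = tan(x)   ⇒   g'(x) = tan(x)^2 + 1
  lim(x→0) f'(x)/g'(x) = lim(x→0) (e^(x))/(tan(x)^2 + 1)
  = 1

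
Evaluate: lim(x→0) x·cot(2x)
This is a 0·∞ indeterminate form.

Rewrite 0·∞ as a quotient (0/0 or ∞/∞ form), then apply L'Hôpital's rule:
  lim(x→0) x·cot(2x) = 1/2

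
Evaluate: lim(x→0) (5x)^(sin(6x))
This is an exponential indeterminate form.

For exponential indeterminate forms, take the natural log:
  Let L = lim(x→0) (5x)^(sin(6x))
  Then ln(L) = lim(x→0) [exponent × ln(base)]
  Evaluate using L'Hôpital or standard limits, then exponentiate.
  L = 1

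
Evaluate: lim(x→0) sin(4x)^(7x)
This is an exponential indeterminate form.

For exponential indeterminate forms, take the natural log:
  Let L = lim(x→0) sin(4x)^(7x)
  Then ln(L) = lim(x→0) [exponent × ln(base)]
  Evaluate using L'Hôpital or standard limits, then exponentiate.
  L = 1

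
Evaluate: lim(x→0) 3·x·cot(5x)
This is a 0·∞ indeterminate form.

Rewrite 0·∞ as a quotient (0/0 or ∞/∞ form), then apply L'Hôpital's rule:
  lim(x→0) 3·x·cot(5x) = 3/5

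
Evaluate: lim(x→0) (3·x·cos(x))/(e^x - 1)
This is a 0/0 indeterminate form.

Apply L'Hôpital's rule: differentiate numerator and denominator separately.
  f(x) = 3·x·cos(x)   ⇒   f'(x) = -3·x·sin(x) + 3·cos(x)
  g(x) = e^(x) - 1   ⇒   g'(x) = e^(x)
  lim(x→0) f'(x)/g'(x) = lim(x→0) (-3·x·sin(x) + 3·cos(x))/(e^(x))
  = 3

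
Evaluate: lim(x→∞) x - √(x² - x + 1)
This is an ∞-∞ indeterminate form.

Combine fractions or rationalize to convert ∞-∞ to 0/0 form:
  lim(x→∞) x - √(x² - x + 1) = 1/2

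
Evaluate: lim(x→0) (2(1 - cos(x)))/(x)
This is a 0/0 indeterminate form.

Apply L'Hôpital's rule: differentiate numerator and denominator separately.
  f(x) = 2 - 2·cos(x)   ⇒   f'(x) = 2·sin(x)
  g(x) = x   ⇒   g'(x) = 1
  lim(x→0) f'(x)/g'(x) = lim(x→0) (2·sin(x))/(1)
  = 0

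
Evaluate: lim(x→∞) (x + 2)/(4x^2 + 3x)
This is an ∞/∞ indeterminate form.

Apply L'Hôpital's rule: differentiate numerator and denominator separately.
  f(x) = x + 2   ⇒   f'(x) = 1
  g(x) = 4·x^2 + 3·x   ⇒   g'(x) = 8·x + 3
  lim(x→∞) f'(x)/g'(x) = lim(x→∞) (1)/(8·x + 3)
  = 0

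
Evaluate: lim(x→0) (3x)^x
This is an exponential indeterminate form.

For exponential indeterminate forms, take the natural log:
  Let L = lim(x→0) (3x)^x
  Then ln(L) = lim(x→0) [exponent × ln(base)]
  Evaluate using L'Hôpital or standard limits, then exponentiate.
  L = 1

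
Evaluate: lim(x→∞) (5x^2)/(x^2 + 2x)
This is an ∞/∞ indeterminate form.

Apply L'Hôpital's rule: differentiate numerator and denominator separately.
  f(x) = 5·x^2   ⇒   f'(x) = 10·x
  g(x) = x^2 + 2·x   ⇒   g'(x) = 2·x + 2
  lim(x→∞) f'(x)/g'(x) = lim(x→∞) (10·x)/(2·x + 2)
  = 5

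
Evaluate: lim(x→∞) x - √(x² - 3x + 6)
This is an ∞-∞ indeterminate form.

Combine fractions or rationalize to convert ∞-∞ to 0/0 form:
  lim(x→∞) x - √(x² - 3x + 6) = 3/2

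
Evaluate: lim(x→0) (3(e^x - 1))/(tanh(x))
This is a 0/0 indeterminate form.

Apply L'Hôpital's rule: differentiate numerator and denominator separately.
  f(x) = 3·e^(x) - 3   ⇒   f'(x) = 3·e^(x)
  g(x) = tanh(x)   ⇒   g'(x) = 1 - tanh(x)^2
  lim(x→0) f'(x)/g'(x) = lim(x→0) (3·e^(x))/(1 - tanh(x)^2)
  = 3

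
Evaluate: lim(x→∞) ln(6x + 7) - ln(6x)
This is an ∞-∞ indeterminate form.

Combine fractions or rationalize to convert ∞-∞ to 0/0 form:
  lim(x→∞) ln(6x + 7) - ln(6x) = 0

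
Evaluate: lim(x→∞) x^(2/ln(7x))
This is an exponential indeterminate form.

For exponential indeterminate forms, take the natural log:
  Let L = lim(x→∞) x^(2/ln(7x))
  Then ln(L) = lim(x→∞) [exponent × ln(base)]
  Evaluate using L'Hôpital or standard limits, then exponentiate.
  L = e²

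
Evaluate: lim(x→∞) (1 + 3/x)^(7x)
This is an exponential indeterminate form.

For exponential indeterminate forms, take the natural log:
  Let L = lim(x→∞) (1 + 3/x)^(7x)
  Then ln(L) = lim(x→∞) [exponent × ln(base)]
  Evaluate using L'Hôpital or standard limits, then exponentiate.
  L = e^(21)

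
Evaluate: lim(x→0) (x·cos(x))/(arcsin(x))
This is a 0/0 indeterminate form.

Apply L'Hôpital's rule: differentiate numerator and denominator separately.
  f(x) = x·cos(x)   ⇒   f'(x) = -x·sin(x) + cos(x)
  g(x) = asin(x)   ⇒   g'(x) = 1/sqrt(1 - x^2)
  lim(x→0) f'(x)/g'(x) = lim(x→0) (-x·sin(x) + cos(x))/(1/sqrt(1 - x^2))
  = 1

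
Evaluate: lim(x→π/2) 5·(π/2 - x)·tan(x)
This is a 0·∞ indeterminate form.

Rewrite 0·∞ as a quotient (0/0 or ∞/∞ form), then apply L'Hôpital's rule:
  lim(x→π/2) 5·(π/2 - x)·tan(x) = 5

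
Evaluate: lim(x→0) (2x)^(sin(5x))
This is an exponential indeterminate form.

For exponential indeterminate forms, take the natural log:
  Let L = lim(x→0) (2x)^(sin(5x))
  Then ln(L) = lim(x→0) [exponent × ln(base)]
  Evaluate using L'Hôpital or standard limits, then exponentiate.
  L = 1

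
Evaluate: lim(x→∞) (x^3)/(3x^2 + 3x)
This is an ∞/∞ indeterminate form.

Apply L'Hôpital's rule: differentiate numerator and denominator separately.
  f(x) = x^3   ⇒   f'(x) = 3·x^2
  g(x) = 3·x^2 + 3·x   ⇒   g'(x) = 6·x + 3
  lim(x→∞) f'(x)/g'(x) = lim(x→∞) (3·x^2)/(6·x + 3)
  = ∞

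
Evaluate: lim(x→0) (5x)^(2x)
This is an exponential indeterminate form.

For exponential indeterminate forms, take the natural log:
  Let L = lim(x→0) (5x)^(2x)
  Then ln(L) = lim(x→0) [exponent × ln(base)]
  Evaluate using L'Hôpital or standard limits, then exponentiate.
  L = 1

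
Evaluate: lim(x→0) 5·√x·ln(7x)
This is a 0·∞ indeterminate form.

Rewrite 0·∞ as a quotient (0/0 or ∞/∞ form), then apply L'Hôpital's rule:
  lim(x→0) 5·√x·ln(7x) = 0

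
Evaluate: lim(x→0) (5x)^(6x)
This is an exponential indeterminate form.

For exponential indeterminate forms, take the natural log:
  Let L = lim(x→0) (5x)^(6x)
  Then ln(L) = lim(x→0) [exponent × ln(base)]
  Evaluate using L'Hôpital or standard limits, then exponentiate.
  L = 1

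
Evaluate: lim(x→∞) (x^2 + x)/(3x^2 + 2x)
This is an ∞/∞ indeterminate form.

Apply L'Hôpital's rule: differentiate numerator and denominator separately.
  f(x) = x^2 + x   ⇒   f'(x) = 2·x + 1
  g(x) = 3·x^2 + 2·x   ⇒   g'(x) = 6·x + 2
  lim(x→∞) f'(x)/g'(x) = lim(x→∞) (2·x + 1)/(6·x + 2)
  = 1/3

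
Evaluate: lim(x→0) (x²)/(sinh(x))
This is a 0/0 indeterminate form.

Apply L'Hôpital's rule: differentiate numerator and denominator separately.
  f(x) = x^2   ⇒   f'(x) = 2·x
  g(x) = sinh(x)   ⇒   g'(x) = cosh(x)
  lim(x→0) f'(x)/g'(x) = lim(x→0) (2·x)/(cosh(x))
  = 0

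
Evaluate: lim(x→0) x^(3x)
This is an exponential indeterminate form.

For exponential indeterminate forms, take the natural log:
  Let L = lim(x→0) x^(3x)
  Then ln(L) = lim(x→0) [exponent × ln(base)]
  Evaluate using L'Hôpital or standard limits, then exponentiate.
  L = 1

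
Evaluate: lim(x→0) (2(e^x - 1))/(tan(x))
This is a 0/0 indeterminate form.

Apply L'Hôpital's rule: differentiate numerator and denominator separately.
  f(x) = 2·e^(x) - 2   ⇒   f'(x) = 2·e^(x)
  g(x) = tan(x)   ⇒   g'(x) = tan(x)^2 + 1
  lim(x→0) f'(x)/g'(x) = lim(x→0) (2·e^(x))/(tan(x)^2 + 1)
  = 2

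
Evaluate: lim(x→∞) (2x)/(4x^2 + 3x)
This is an ∞/∞ indeterminate form.

Apply L'Hôpital's rule: differentiate numerator and denominator separately.
  f(x) = 2·x   ⇒   f'(x) = 2
  g(x) = 4·x^2 + 3·x   ⇒   g'(x) = 8·x + 3
  lim(x→∞) f'(x)/g'(x) = lim(x→∞) (2)/(8·x + 3)
  = 0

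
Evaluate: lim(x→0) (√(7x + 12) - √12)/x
This is a standard limit.

Factor or rationalize the expression:
  lim(x→0) (√(7x + 12) - √12)/x = 7·sqrt(3)/12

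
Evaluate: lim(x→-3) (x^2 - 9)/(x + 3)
This is a standard limit.

Factor or rationalize the expression:
  lim(x→-3) (x^2 - 9)/(x + 3) = -6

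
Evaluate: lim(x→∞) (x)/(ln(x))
This is an ∞/∞ indeterminate form.

Apply L'Hôpital's rule: differentiate numerator and denominator separately.
  f(x) = x   ⇒   f'(x) = 1
  g(x) = ln(x)   ⇒   g'(x) = 1/x
  lim(x→∞) f'(x)/g'(x) = lim(x→∞) (1)/(1/x)
  = ∞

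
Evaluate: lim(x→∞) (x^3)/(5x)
This is an ∞/∞ indeterminate form.

Apply L'Hôpital's rule: differentiate numerator and denominator separately.
  f(x) = x^3   ⇒   f'(x) = 3·x^2
  g(x) = 5·x   ⇒   g'(x) = 5
  lim(x→∞) f'(x)/g'(x) = lim(x→∞) (3·x^2)/(5)
  = ∞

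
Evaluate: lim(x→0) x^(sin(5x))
This is an exponential indeterminate form.

For exponential indeterminate forms, take the natural log:
  Let L = lim(x→0) x^(sin(5x))
  Then ln(L) = lim(x→0) [exponent × ln(base)]
  Evaluate using L'Hôpital or standard limits, then exponentiate.
  L = 1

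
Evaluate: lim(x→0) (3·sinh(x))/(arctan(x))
This is a 0/0 indeterminate form.

Apply L'Hôpital's rule: differentiate numerator and denominator separately.
  f(x) = 3·sinh(x)   ⇒   f'(x) = 3·cosh(x)
  g(x) = atan(x)   ⇒   g'(x) = 1/(x^2 + 1)
  lim(x→0) f'(x)/g'(x) = lim(x→0) (3·cosh(x))/(1/(x^2 + 1))
  = 3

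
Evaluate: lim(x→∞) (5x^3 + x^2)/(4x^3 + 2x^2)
This is an ∞/∞ indeterminate form.

Apply L'Hôpital's rule: differentiate numerator and denominator separately.
  f(x) = 5·x^3 + x^2   ⇒   f'(x) = 15·x^2 + 2·x
  g(x) = 4·x^3 + 2·x^2   ⇒   g'(x) = 12·x^2 + 4·x
  lim(x→∞) f'(x)/g'(x) = lim(x→∞) (15·x^2 + 2·x)/(12·x^2 + 4·x)
  = 5/4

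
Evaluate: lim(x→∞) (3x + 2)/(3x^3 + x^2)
This is an ∞/∞ indeterminate form.

Apply L'Hôpital's rule: differentiate numerator and denominator separately.
  f(x) = 3·x + 2   ⇒   f'(x) = 3
  g(x) = 3·x^3 + x^2   ⇒   g'(x) = 9·x^2 + 2·x
  lim(x→∞) f'(x)/g'(x) = lim(x→∞) (3)/(9·x^2 + 2·x)
  = 0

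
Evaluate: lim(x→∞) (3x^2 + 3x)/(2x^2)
This is an ∞/∞ indeterminate form.

Apply L'Hôpital's rule: differentiate numerator and denominator separately.
  f(x) = 3·x^2 + 3·x   ⇒   f'(x) = 6·x + 3
  g(x) = 2·x^2   ⇒   g'(x) = 4·x
  lim(x→∞) f'(x)/g'(x) = lim(x→∞) (6·x + 3)/(4·x)
  = 3/2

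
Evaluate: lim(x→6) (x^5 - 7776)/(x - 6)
This is a standard limit.

Factor or rationalize the expression:
  lim(x→6) (x^5 - 7776)/(x - 6) = 6480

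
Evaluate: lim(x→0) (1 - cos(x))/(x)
This is a 0/0 indeterminate form.

Apply L'Hôpital's rule: differentiate numerator and denominator separately.
  f(x) = 1 - cos(x)   ⇒   f'(x) = sin(x)
  g(x) = x   ⇒   g'(x) = 1
  lim(x→0) f'(x)/g'(x) = lim(x→0) (sin(x))/(1)
  = 0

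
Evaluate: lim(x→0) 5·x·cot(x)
This is a 0·∞ indeterminate form.

Rewrite 0·∞ as a quotient (0/0 or ∞/∞ form), then apply L'Hôpital's rule:
  lim(x→0) 5·x·cot(x) = 5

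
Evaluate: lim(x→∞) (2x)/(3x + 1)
This is an ∞/∞ indeterminate form.

Apply L'Hôpital's rule: differentiate numerator and denominator separately.
  f(x) = 2·x   ⇒   f'(x) = 2
  g(x) = 3·x + 1   ⇒   g'(x) = 3
  lim(x→∞) f'(x)/g'(x) = lim(x→∞) (2)/(3)
  = 2/3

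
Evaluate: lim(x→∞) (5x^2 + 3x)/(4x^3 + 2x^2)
This is an ∞/∞ indeterminate form.

Apply L'Hôpital's rule: differentiate numerator and denominator separately.
  f(x) = 5·x^2 + 3·x   ⇒   f'(x) = 10·x + 3
  g(x) = 4·x^3 + 2·x^2   ⇒   g'(x) = 12·x^2 + 4·x
  lim(x→∞) f'(x)/g'(x) = lim(x→∞) (10·x + 3)/(12·x^2 + 4·x)
  = 0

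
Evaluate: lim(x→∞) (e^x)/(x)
This is an ∞/∞ indeterminate form.

Apply L'Hôpital's rule: differentiate numerator and denominator separately.
  f(x) = e^(x)   ⇒   f'(x) = e^(x)
  g(x) = x   ⇒   g'(x) = 1
  lim(x→∞) f'(x)/g'(x) = lim(x→∞) (e^(x))/(1)
  = ∞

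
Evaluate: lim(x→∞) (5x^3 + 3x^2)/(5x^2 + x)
This is an ∞/∞ indeterminate form.

Apply L'Hôpital's rule: differentiate numerator and denominator separately.
  f(x) = 5·x^3 + 3·x^2   ⇒   f'(x) = 15·x^2 + 6·x
  g(x) = 5·x^2 + x   ⇒   g'(x) = 10·x + 1
  lim(x→∞) f'(x)/g'(x) = lim(x→∞) (15·x^2 + 6·x)/(10·x + 1)
  = ∞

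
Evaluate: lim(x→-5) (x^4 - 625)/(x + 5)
This is a standard limit.

Factor or rationalize the expression:
  lim(x→-5) (x^4 - 625)/(x + 5) = -500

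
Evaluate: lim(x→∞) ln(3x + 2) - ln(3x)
This is an ∞-∞ indeterminate form.

Combine fractions or rationalize to convert ∞-∞ to 0/0 form:
  lim(x→∞) ln(3x + 2) - ln(3x) = 0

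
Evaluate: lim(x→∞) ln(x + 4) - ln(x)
This is an ∞-∞ indeterminate form.

Combine fractions or rationalize to convert ∞-∞ to 0/0 form:
  lim(x→∞) ln(x + 4) - ln(x) = 0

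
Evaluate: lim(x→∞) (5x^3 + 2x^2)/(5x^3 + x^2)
This is an ∞/∞ indeterminate form.

Apply L'Hôpital's rule: differentiate numerator and denominator separately.
  f(x) = 5·x^3 + 2·x^2   ⇒   f'(x) = 15·x^2 + 4·x
  g(x) = 5·x^3 + x^2   ⇒   g'(x) = 15·x^2 + 2·x
  lim(x→∞) f'(x)/g'(x) = lim(x→∞) (15·x^2 + 4·x)/(15·x^2 + 2·x)
  = 1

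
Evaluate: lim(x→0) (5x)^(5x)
This is an exponential indeterminate form.

For exponential indeterminate forms, take the natural log:
  Let L = lim(x→0) (5x)^(5x)
  Then ln(L) = lim(x→0) [exponent × ln(base)]
  Evaluate using L'Hôpital or standard limits, then exponentiate.
  L = 1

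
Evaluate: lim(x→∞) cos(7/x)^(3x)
This is an exponential indeterminate form.

For exponential indeterminate forms, take the natural log:
  Let L = lim(x→∞) cos(7/x)^(3x)
  Then ln(L) = lim(x→∞) [exponent × ln(base)]
  Evaluate using L'Hôpital or standard limits, then exponentiate.
  L = 1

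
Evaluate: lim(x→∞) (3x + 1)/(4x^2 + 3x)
This is an ∞/∞ indeterminate form.

Apply L'Hôpital's rule: differentiate numerator and denominator separately.
  f(x) = 3·x + 1   ⇒   f'(x) = 3
  g(x) = 4·x^2 + 3·x   ⇒   g'(x) = 8·x + 3
  lim(x→∞) f'(x)/g'(x) = lim(x→∞) (3)/(8·x + 3)
  = 0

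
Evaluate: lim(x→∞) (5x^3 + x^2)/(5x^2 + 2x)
This is an ∞/∞ indeterminate form.

Apply L'Hôpital's rule: differentiate numerator and denominator separately.
  f(x) = 5·x^3 + x^2   ⇒   f'(x) = 15·x^2 + 2·x
  g(x) = 5·x^2 + 2·x   ⇒   g'(x) = 10·x + 2
  lim(x→∞) f'(x)/g'(x) = lim(x→∞) (15·x^2 + 2·x)/(10·x + 2)
  = ∞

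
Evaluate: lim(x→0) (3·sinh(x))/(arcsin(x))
This is a 0/0 indeterminate form.

Apply L'Hôpital's rule: differentiate numerator and denominator separately.
  f(x) = 3·sinh(x)   ⇒   f'(x) = 3·cosh(x)
  g(x) = asin(x)   ⇒   g'(x) = 1/sqrt(1 - x^2)
  lim(x→0) f'(x)/g'(x) = lim(x→0) (3·cosh(x))/(1/sqrt(1 - x^2))
  = 3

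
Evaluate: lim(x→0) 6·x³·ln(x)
This is a 0·∞ indeterminate form.

Rewrite 0·∞ as a quotient (0/0 or ∞/∞ form), then apply L'Hôpital's rule:
  lim(x→0) 6·x³·ln(x) = 0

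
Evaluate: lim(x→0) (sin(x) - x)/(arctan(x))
This is a 0/0 indeterminate form.

Apply L'Hôpital's rule: differentiate numerator and denominator separately.
  f(x) = -x + sin(x)   ⇒   f'(x) = cos(x) - 1
  g(x) = atan(x)   ⇒   g'(x) = 1/(x^2 + 1)
  lim(x→0) f'(x)/g'(x) = lim(x→0) (cos(x) - 1)/(1/(x^2 + 1))
  = 0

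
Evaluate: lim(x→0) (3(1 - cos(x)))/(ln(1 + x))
This is a 0/0 indeterminate form.

Apply L'Hôpital's rule: differentiate numerator and denominator separately.
  f(x) = 3 - 3·cos(x)   ⇒   f'(x) = 3·sin(x)
  g(x) = ln(x + 1)   ⇒   g'(x) = 1/(x + 1)
  lim(x→0) f'(x)/g'(x) = lim(x→0) (3·sin(x))/(1/(x + 1))
  = 0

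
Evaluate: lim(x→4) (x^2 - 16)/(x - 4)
This is a standard limit.

Factor or rationalize the expression:
  lim(x→4) (x^2 - 16)/(x - 4) = 8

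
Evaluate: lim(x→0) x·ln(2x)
This is a 0·∞ indeterminate form.

Rewrite 0·∞ as a quotient (0/0 or ∞/∞ form), then apply L'Hôpital's rule:
  lim(x→0) x·ln(2x) = 0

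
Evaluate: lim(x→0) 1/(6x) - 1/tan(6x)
This is an ∞-∞ indeterminate form.

Combine fractions or rationalize to convert ∞-∞ to 0/0 form:
  lim(x→0) 1/(6x) - 1/tan(6x) = 0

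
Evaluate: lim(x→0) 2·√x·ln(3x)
This is a 0·∞ indeterminate form.

Rewrite 0·∞ as a quotient (0/0 or ∞/∞ form), then apply L'Hôpital's rule:
  lim(x→0) 2·√x·ln(3x) = 0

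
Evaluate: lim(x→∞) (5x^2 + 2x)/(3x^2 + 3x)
This is an ∞/∞ indeterminate form.

Apply L'Hôpital's rule: differentiate numerator and denominator separately.
  f(x) = 5·x^2 + 2·x   ⇒   f'(x) = 10·x + 2
  g(x) = 3·x^2 + 3·x   ⇒   g'(x) = 6·x + 3
  lim(x→∞) f'(x)/g'(x) = lim(x→∞) (10·x + 2)/(6·x + 3)
  = 5/3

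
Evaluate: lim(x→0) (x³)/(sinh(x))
This is a 0/0 indeterminate form.

Apply L'Hôpital's rule: differentiate numerator and denominator separately.
  f(x) = x^3   ⇒   f'(x) = 3·x^2
  g(x) = sinh(x)   ⇒   g'(x) = cosh(x)
  lim(x→0) f'(x)/g'(x) = lim(x→0) (3·x^2)/(cosh(x))
  = 0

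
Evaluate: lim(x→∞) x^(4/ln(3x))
This is an exponential indeterminate form.

For exponential indeterminate forms, take the natural log:
  Let L = lim(x→∞) x^(4/ln(3x))
  Then ln(L) = lim(x→∞) [exponent × ln(base)]
  Evaluate using L'Hôpital or standard limits, then exponentiate.
  L = e^(4)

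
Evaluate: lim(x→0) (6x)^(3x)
This is an exponential indeterminate form.

For exponential indeterminate forms, take the natural log:
  Let L = lim(x→0) (6x)^(3x)
  Then ln(L) = lim(x→0) [exponent × ln(base)]
  Evaluate using L'Hôpital or standard limits, then exponentiate.
  L = 1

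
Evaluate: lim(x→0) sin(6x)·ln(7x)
This is a 0·∞ indeterminate form.

Rewrite 0·∞ as a quotient (0/0 or ∞/∞ form), then apply L'Hôpital's rule:
  lim(x→0) sin(6x)·ln(7x) = 0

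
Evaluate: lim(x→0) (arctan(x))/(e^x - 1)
This is a 0/0 indeterminate form.

Apply L'Hôpital's rule: differentiate numerator and denominator separately.
  f(x) = atan(x)   ⇒   f'(x) = 1/(x^2 + 1)
  g(x) = e^(x) - 1   ⇒   g'(x) = e^(x)
  lim(x→0) f'(x)/g'(x) = lim(x→0) (1/(x^2 + 1))/(e^(x))
  = 1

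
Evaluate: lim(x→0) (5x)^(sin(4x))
This is an exponential indeterminate form.

For exponential indeterminate forms, take the natural log:
  Let L = lim(x→0) (5x)^(sin(4x))
  Then ln(L) = lim(x→0) [exponent × ln(base)]
  Evaluate using L'Hôpital or standard limits, then exponentiate.
  L = 1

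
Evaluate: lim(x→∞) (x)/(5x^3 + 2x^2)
This is an ∞/∞ indeterminate form.

Apply L'Hôpital's rule: differentiate numerator and denominator separately.
  f(x) = x   ⇒   f'(x) = 1
  g(x) = 5·x^3 + 2·x^2   ⇒   g'(x) = 15·x^2 + 4·x
  lim(x→∞) f'(x)/g'(x) = lim(x→∞) (1)/(15·x^2 + 4·x)
  = 0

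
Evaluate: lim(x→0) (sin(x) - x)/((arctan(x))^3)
This is a 0/0 indeterminate form.

Apply L'Hôpital's rule: differentiate numerator and denominator separately.
  f(x) = -x + sin(x)   ⇒   f'(x) = cos(x) - 1
  g(x) = atan(x)^3   ⇒   g'(x) = 3·atan(x)^2/(x^2 + 1)
  lim(x→0) f'(x)/g'(x) = lim(x→0) (cos(x) - 1)/(3·atan(x)^2/(x^2 + 1))
  = -1/6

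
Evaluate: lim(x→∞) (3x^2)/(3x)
This is an ∞/∞ indeterminate form.

Apply L'Hôpital's rule: differentiate numerator and denominator separately.
  f(x) = 3·x^2   ⇒   f'(x) = 6·x
  g(x) = 3·x   ⇒   g'(x) = 3
  lim(x→∞) f'(x)/g'(x) = lim(x→∞) (6·x)/(3)
  = ∞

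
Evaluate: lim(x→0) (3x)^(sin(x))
This is an exponential indeterminate form.

For exponential indeterminate forms, take the natural log:
  Let L = lim(x→0) (3x)^(sin(x))
  Then ln(L) = lim(x→0) [exponent × ln(base)]
  Evaluate using L'Hôpital or standard limits, then exponentiate.
  L = 1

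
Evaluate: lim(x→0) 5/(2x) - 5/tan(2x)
This is an ∞-∞ indeterminate form.

Combine fractions or rationalize to convert ∞-∞ to 0/0 form:
  lim(x→0) 5/(2x) - 5/tan(2x) = 0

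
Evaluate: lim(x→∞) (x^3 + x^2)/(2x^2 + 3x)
This is an ∞/∞ indeterminate form.

Apply L'Hôpital's rule: differentiate numerator and denominator separately.
  f(x) = x^3 + x^2   ⇒   f'(x) = 3·x^2 + 2·x
  g(x) = 2·x^2 + 3·x   ⇒   g'(x) = 4·x + 3
  lim(x→∞) f'(x)/g'(x) = lim(x→∞) (3·x^2 + 2·x)/(4·x + 3)
  = ∞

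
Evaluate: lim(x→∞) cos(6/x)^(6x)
This is an exponential indeterminate form.

For exponential indeterminate forms, take the natural log:
  Let L = lim(x→∞) cos(6/x)^(6x)
  Then ln(L) = lim(x→∞) [exponent × ln(base)]
  Evaluate using L'Hôpital or standard limits, then exponentiate.
  L = 1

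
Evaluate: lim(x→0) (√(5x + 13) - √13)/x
This is a standard limit.

Factor or rationalize the expression:
  lim(x→0) (√(5x + 13) - √13)/x = 5·sqrt(13)/26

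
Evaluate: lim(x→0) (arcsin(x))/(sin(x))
This is a 0/0 indeterminate form.

Apply L'Hôpital's rule: differentiate numerator and denominator separately.
  f(x) = asin(x)   ⇒   f'(x) = 1/sqrt(1 - x^2)
  g(x) = sin(x)   ⇒   g'(x) = cos(x)
  lim(x→0) f'(x)/g'(x) = lim(x→0) (1/sqrt(1 - x^2))/(cos(x))
  = 1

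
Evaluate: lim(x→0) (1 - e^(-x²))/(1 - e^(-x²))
This is a 0/0 indeterminate form.

Apply L'Hôpital's rule: differentiate numerator and denominator separately.
  f(x) = 1 - e^(-x^2)   ⇒   f'(x) = 2·x·e^(-x^2)
  g(x) = 1 - e^(-x^2)   ⇒   g'(x) = 2·x·e^(-x^2)
  lim(x→0) f'(x)/g'(x) = lim(x→0) (2·x·e^(-x^2))/(2·x·e^(-x^2))
  = 1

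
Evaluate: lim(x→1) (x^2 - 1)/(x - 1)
This is a standard limit.

Factor or rationalize the expression:
  lim(x→1) (x^2 - 1)/(x - 1) = 2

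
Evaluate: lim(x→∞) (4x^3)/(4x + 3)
This is an ∞/∞ indeterminate form.

Apply L'Hôpital's rule: differentiate numerator and denominator separately.
  f(x) = 4·x^3   ⇒   f'(x) = 12·x^2
  g(x) = 4·x + 3   ⇒   g'(x) = 4
  lim(x→∞) f'(x)/g'(x) = lim(x→∞) (12·x^2)/(4)
  = ∞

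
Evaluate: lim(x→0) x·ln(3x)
This is a 0·∞ indeterminate form.

Rewrite 0·∞ as a quotient (0/0 or ∞/∞ form), then apply L'Hôpital's rule:
  lim(x→0) x·ln(3x) = 0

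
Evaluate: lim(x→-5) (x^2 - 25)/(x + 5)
This is a standard limit.

Factor or rationalize the expression:
  lim(x→-5) (x^2 - 25)/(x + 5) = -10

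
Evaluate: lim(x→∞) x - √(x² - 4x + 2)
This is an ∞-∞ indeterminate form.

Combine fractions or rationalize to convert ∞-∞ to 0/0 form:
  lim(x→∞) x - √(x² - 4x + 2) = 2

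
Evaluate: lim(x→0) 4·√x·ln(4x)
This is a 0·∞ indeterminate form.

Rewrite 0·∞ as a quotient (0/0 or ∞/∞ form), then apply L'Hôpital's rule:
  lim(x→0) 4·√x·ln(4x) = 0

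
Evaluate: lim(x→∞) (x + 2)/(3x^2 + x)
This is an ∞/∞ indeterminate form.

Apply L'Hôpital's rule: differentiate numerator and denominator separately.
  f(x) = x + 2   ⇒   f'(x) = 1
  g(x) = 3·x^2 + x   ⇒   g'(x) = 6·x + 1
  lim(x→∞) f'(x)/g'(x) = lim(x→∞) (1)/(6·x + 1)
  = 0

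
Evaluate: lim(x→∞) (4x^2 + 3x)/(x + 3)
This is an ∞/∞ indeterminate form.

Apply L'Hôpital's rule: differentiate numerator and denominator separately.
  f(x) = 4·x^2 + 3·x   ⇒   f'(x) = 8·x + 3
  g(x) = x + 3   ⇒   g'(x) = 1
  lim(x→∞) f'(x)/g'(x) = lim(x→∞) (8·x + 3)/(1)
  = ∞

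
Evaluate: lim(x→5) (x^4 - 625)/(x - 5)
This is a standard limit.

Factor or rationalize the expression:
  lim(x→5) (x^4 - 625)/(x - 5) = 500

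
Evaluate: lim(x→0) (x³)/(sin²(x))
This is a 0/0 indeterminate form.

Apply L'Hôpital's rule: differentiate numerator and denominator separately.
  f(x) = x^3   ⇒   f'(x) = 3·x^2
  g(x) = sin(x)^2   ⇒   g'(x) = 2·sin(x)·cos(x)
  lim(x→0) f'(x)/g'(x) = lim(x→0) (3·x^2)/(2·sin(x)·cos(x))
  = 0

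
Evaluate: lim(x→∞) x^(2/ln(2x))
This is an exponential indeterminate form.

For exponential indeterminate forms, take the natural log:
  Let L = lim(x→∞) x^(2/ln(2x))
  Then ln(L) = lim(x→∞) [exponent × ln(base)]
  Evaluate using L'Hôpital or standard limits, then exponentiate.
  L = e²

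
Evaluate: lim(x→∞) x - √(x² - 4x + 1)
This is an ∞-∞ indeterminate form.

Combine fractions or rationalize to convert ∞-∞ to 0/0 form:
  lim(x→∞) x - √(x² - 4x + 1) = 2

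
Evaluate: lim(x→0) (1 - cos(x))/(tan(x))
This is a 0/0 indeterminate form.

Apply L'Hôpital's rule: differentiate numerator and denominator separately.
  f(x) = 1 - cos(x)   ⇒   f'(x) = sin(x)
  g(x) = tan(x)   ⇒   g'(x) = tan(x)^2 + 1
  lim(x→0) f'(x)/g'(x) = lim(x→0) (sin(x))/(tan(x)^2 + 1)
  = 0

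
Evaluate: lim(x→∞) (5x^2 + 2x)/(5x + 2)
This is an ∞/∞ indeterminate form.

Apply L'Hôpital's rule: differentiate numerator and denominator separately.
  f(x) = 5·x^2 + 2·x   ⇒   f'(x) = 10·x + 2
  g(x) = 5·x + 2   ⇒   g'(x) = 5
  lim(x→∞) f'(x)/g'(x) = lim(x→∞) (10·x + 2)/(5)
  = ∞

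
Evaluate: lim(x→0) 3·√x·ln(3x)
This is a 0·∞ indeterminate form.

Rewrite 0·∞ as a quotient (0/0 or ∞/∞ form), then apply L'Hôpital's rule:
  lim(x→0) 3·√x·ln(3x) = 0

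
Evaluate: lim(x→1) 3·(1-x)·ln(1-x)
This is a 0·∞ indeterminate form.

Rewrite 0·∞ as a quotient (0/0 or ∞/∞ form), then apply L'Hôpital's rule:
  lim(x→1) 3·(1-x)·ln(1-x) = 0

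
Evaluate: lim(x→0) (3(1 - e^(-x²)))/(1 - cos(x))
This is a 0/0 indeterminate form.

Apply L'Hôpital's rule: differentiate numerator and denominator separately.
  f(x) = 3 - 3·e^(-x^2)   ⇒   f'(x) = 6·x·e^(-x^2)
  g(x) = 1 - cos(x)   ⇒   g'(x) = sin(x)
  lim(x→0) f'(x)/g'(x) = lim(x→0) (6·x·e^(-x^2))/(sin(x))
  = 6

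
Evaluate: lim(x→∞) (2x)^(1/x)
This is an exponential indeterminate form.

For exponential indeterminate forms, take the natural log:
  Let L = lim(x→∞) (2x)^(1/x)
  Then ln(L) = lim(x→∞) [exponent × ln(base)]
  Evaluate using L'Hôpital or standard limits, then exponentiate.
  L = 1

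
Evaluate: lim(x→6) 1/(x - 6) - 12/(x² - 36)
This is an ∞-∞ indeterminate form.

Combine fractions or rationalize to convert ∞-∞ to 0/0 form:
  lim(x→6) 1/(x - 6) - 12/(x² - 36) = 1/12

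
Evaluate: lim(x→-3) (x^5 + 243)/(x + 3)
This is a standard limit.

Factor or rationalize the expression:
  lim(x→-3) (x^5 + 243)/(x + 3) = 405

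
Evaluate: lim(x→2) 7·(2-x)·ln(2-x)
This is a 0·∞ indeterminate form.

Rewrite 0·∞ as a quotient (0/0 or ∞/∞ form), then apply L'Hôpital's rule:
  lim(x→2) 7·(2-x)·ln(2-x) = 0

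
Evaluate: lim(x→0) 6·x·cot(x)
This is a 0·∞ indeterminate form.

Rewrite 0·∞ as a quotient (0/0 or ∞/∞ form), then apply L'Hôpital's rule:
  lim(x→0) 6·x·cot(x) = 6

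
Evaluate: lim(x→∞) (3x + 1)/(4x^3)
This is an ∞/∞ indeterminate form.

Apply L'Hôpital's rule: differentiate numerator and denominator separately.
  f(x) = 3·x + 1   ⇒   f'(x) = 3
  g(x) = 4·x^3   ⇒   g'(x) = 12·x^2
  lim(x→∞) f'(x)/g'(x) = lim(x→∞) (3)/(12·x^2)
  = 0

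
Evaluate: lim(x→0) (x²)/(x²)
This is a 0/0 indeterminate form.

Apply L'Hôpital's rule: differentiate numerator and denominator separately.
  f(x) = x^2   ⇒   f'(x) = 2·x
  g(x) = x^2   ⇒   g'(x) = 2·x
  lim(x→0) f'(x)/g'(x) = lim(x→0) (2·x)/(2·x)
  = 1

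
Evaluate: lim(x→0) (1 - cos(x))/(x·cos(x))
This is a 0/0 indeterminate form.

Apply L'Hôpital's rule: differentiate numerator and denominator separately.
  f(x) = 1 - cos(x)   ⇒   f'(x) = sin(x)
  g(x) = x·cos(x)   ⇒   g'(x) = -x·sin(x) + cos(x)
  lim(x→0) f'(x)/g'(x) = lim(x→0) (sin(x))/(-x·sin(x) + cos(x))
  = 0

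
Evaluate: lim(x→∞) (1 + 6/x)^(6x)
This is an exponential indeterminate form.

For exponential indeterminate forms, take the natural log:
  Let L = lim(x→∞) (1 + 6/x)^(6x)
  Then ln(L) = lim(x→∞) [exponent × ln(base)]
  Evaluate using L'Hôpital or standard limits, then exponentiate.
  L = e^(36)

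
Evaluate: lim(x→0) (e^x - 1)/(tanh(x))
This is a 0/0 indeterminate form.

Apply L'Hôpital's rule: differentiate numerator and denominator separately.
  f(x) = e^(x) - 1   ⇒   f'(x) = e^(x)
  g(x) = tanh(x)   ⇒   g'(x) = 1 - tanh(x)^2
  lim(x→0) f'(x)/g'(x) = lim(x→0) (e^(x))/(1 - tanh(x)^2)
  = 1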